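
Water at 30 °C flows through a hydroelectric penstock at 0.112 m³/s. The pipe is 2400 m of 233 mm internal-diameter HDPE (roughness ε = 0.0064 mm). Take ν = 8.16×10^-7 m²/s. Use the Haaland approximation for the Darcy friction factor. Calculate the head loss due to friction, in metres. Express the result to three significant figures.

h_f ≈ 45.6 m

V = 4Q/(πD²) = 4·0.112/(π·0.233²) = 2.627 m/s
Re = VD/ν = 2.627·0.233/8.16×10^-7 = 7.50×10^5 → turbulent
ε/D = 0.0064/233 = 2.75×10^-5
Haaland: f = 0.01260
h_f = f(L/D)V²/(2g) = 0.01260·(2400/0.233)·2.627²/(2·9.81) = 45.63 m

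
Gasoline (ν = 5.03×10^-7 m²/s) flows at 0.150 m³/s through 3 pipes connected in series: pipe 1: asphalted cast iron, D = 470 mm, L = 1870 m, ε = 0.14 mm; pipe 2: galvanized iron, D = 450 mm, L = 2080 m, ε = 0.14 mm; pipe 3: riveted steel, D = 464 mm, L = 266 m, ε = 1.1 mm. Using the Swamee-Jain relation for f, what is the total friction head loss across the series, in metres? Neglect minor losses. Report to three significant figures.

H ≈ 6.33 m

Pipe 1: V = 0.8646 m/s, Re = 8.08×10^5, ε/D = 2.98×10^-4, f = 0.01590, h_1 = f(L/D)V²/2g = 2.410 m
Pipe 2: V = 0.9431 m/s, Re = 8.44×10^5, ε/D = 3.11×10^-4, f = 0.01598, h_2 = f(L/D)V²/2g = 3.348 m
Pipe 3: V = 0.8871 m/s, Re = 8.18×10^5, ε/D = 0.00237, f = 0.02480, h_3 = f(L/D)V²/2g = 0.5702 m
Series → Q common, losses add: H = Σh = 6.328 m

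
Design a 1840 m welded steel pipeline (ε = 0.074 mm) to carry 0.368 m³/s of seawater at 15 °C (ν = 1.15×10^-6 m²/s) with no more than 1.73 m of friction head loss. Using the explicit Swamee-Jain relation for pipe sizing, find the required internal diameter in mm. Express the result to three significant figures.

D ≈ 709 mm

Swamee-Jain (Type III): D = 0.66·[ε^1.25·(LQ²/(gh_f))^4.75 + ν·Q^9.4·(L/(gh_f))^5.2]^0.04
LQ²/(gh_f) = 14.68; L/(gh_f) = 108.4
Term 1 = ε^1.25·(…)^4.75 = 2.39; Term 2 = ν·Q^9.4·(…)^5.2 = 3.65
D = 0.66·(2.39 + 3.65)^0.04 = 0.7092 m = 709 mm
Check: V = 0.931 m/s, Re = 5.74×10^5, f = 0.01430, h_f = 1.64 m ≈ 1.73 m ✓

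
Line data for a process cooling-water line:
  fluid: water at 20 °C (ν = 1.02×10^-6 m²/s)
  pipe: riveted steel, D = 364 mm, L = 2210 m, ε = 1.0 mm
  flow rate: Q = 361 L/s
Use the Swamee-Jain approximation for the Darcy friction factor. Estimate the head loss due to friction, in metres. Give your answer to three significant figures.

h_f ≈ 95.7 m

V = 4Q/(πD²) = 4·0.361/(π·0.364²) = 3.469 m/s
Re = VD/ν = 3.469·0.364/1.02×10^-6 = 1.24×10^6 → turbulent
ε/D = 1.0/364 = 0.00275
Swamee-Jain: f = 0.02571
h_f = f(L/D)V²/(2g) = 0.02571·(2210/0.364)·3.469²/(2·9.81) = 95.74 m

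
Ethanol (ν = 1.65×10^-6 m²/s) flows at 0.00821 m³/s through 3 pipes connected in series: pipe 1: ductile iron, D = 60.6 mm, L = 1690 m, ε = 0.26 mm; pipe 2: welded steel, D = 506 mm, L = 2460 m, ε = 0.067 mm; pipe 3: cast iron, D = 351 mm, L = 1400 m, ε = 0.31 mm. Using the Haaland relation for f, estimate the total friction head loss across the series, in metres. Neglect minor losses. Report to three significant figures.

Pipe 1: V = 2.846 m/s, Re = 1.05×10^5, ε/D = 0.00429, f = 0.02996, h_1 = f(L/D)V²/2g = 345.1 m
Pipe 2: V = 0.04083 m/s, Re = 1.25×10^4, ε/D = 1.32×10^-4, f = 0.02923, h_2 = f(L/D)V²/2g = 0.01207 m
Pipe 3: V = 0.08485 m/s, Re = 1.80×10^4, ε/D = 8.83×10^-4, f = 0.02799, h_3 = f(L/D)V²/2g = 0.04096 m
Series → Q common, losses add: H = Σh = 345.1 m

H ≈ 345 m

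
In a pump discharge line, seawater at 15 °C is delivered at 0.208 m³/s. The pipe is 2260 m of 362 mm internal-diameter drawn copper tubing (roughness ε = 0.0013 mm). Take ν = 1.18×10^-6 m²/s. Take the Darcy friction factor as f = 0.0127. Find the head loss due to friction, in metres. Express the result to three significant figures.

h_f ≈ 16.5 m

V = 4Q/(πD²) = 4·0.208/(π·0.362²) = 2.021 m/s
h_f = f(L/D)V²/(2g) = 0.01270·(2260/0.362)·2.021²/(2·9.81) = 16.51 m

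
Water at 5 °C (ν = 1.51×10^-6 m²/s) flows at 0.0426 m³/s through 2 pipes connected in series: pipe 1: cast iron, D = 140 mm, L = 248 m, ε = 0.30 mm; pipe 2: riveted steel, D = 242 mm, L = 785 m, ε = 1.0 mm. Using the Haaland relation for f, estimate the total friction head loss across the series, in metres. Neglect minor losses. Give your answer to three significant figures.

Pipe 1: V = 2.767 m/s, Re = 2.57×10^5, ε/D = 0.00214, f = 0.02449, h_1 = f(L/D)V²/2g = 16.94 m
Pipe 2: V = 0.9262 m/s, Re = 1.48×10^5, ε/D = 0.00413, f = 0.02940, h_2 = f(L/D)V²/2g = 4.169 m
Series → Q common, losses add: H = Σh = 21.11 m

H ≈ 21.1 m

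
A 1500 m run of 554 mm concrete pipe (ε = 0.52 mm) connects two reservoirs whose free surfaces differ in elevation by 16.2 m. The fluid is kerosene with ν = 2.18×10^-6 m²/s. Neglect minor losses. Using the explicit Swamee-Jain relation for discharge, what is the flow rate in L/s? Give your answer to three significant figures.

Q ≈ 586 L/s

Swamee-Jain (Type II): Q = -0.965·√(gD⁵h_f/L)·ln[ε/(3.7D) + √(3.17ν²L/(gD³h_f))]
√(gD⁵h_f/L) = √(9.81·0.554⁵·16.2/1500) = 0.07436
ε/(3.7D) = 2.54×10^-4; √(3.17ν²L/(gD³h_f)) = 2.89×10^-5
Q = -0.965·0.07436·ln(2.826×10^-4) = 0.5863 m³/s
Check: V = 2.43 m/s, Re = 6.18×10^5, f = 0.01996, h_f = 16.3 m ≈ 16.2 m ✓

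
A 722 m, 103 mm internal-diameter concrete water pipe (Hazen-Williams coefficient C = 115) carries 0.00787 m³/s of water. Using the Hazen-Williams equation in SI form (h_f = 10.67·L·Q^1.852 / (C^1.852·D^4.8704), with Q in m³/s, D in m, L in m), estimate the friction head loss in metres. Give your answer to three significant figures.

h_f = 10.67·722·0.00787^1.852 / (115^1.852·0.103^4.8704) = 9.583 m

h_f ≈ 9.58 m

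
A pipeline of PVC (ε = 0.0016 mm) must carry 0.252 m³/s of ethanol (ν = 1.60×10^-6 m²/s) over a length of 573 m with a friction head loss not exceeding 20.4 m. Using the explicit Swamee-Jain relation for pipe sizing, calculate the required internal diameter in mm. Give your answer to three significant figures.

Swamee-Jain (Type III): D = 0.66·[ε^1.25·(LQ²/(gh_f))^4.75 + ν·Q^9.4·(L/(gh_f))^5.2]^0.04
LQ²/(gh_f) = 0.1818; L/(gh_f) = 2.863
Term 1 = ε^1.25·(…)^4.75 = 1.73×10^-11; Term 2 = ν·Q^9.4·(…)^5.2 = 8.97×10^-10
D = 0.66·(1.73×10^-11 + 8.97×10^-10)^0.04 = 0.2871 m = 287 mm
Check: V = 3.89 m/s, Re = 6.99×10^5, f = 0.01245, h_f = 19.2 m ≈ 20.4 m ✓

D ≈ 287 mm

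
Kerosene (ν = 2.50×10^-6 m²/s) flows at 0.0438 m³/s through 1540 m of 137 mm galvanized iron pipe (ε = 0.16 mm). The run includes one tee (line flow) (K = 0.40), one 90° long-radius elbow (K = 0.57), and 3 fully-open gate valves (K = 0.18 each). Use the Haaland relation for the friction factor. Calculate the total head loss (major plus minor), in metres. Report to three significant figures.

V = 4Q/(πD²) = 2.971 m/s; V²/2g = 0.4500 m
Re = 1.63×10^5, ε/D = 0.00117 → f = 0.02179 (Haaland)
Major: h_f = f(L/D)·V²/2g = 0.02179·11241·0.4500 = 110.2 m
Minor: ΣK = 1.51; h_m = ΣK·V²/2g = 0.6795 m
Total H_L = 110.2 + 0.6795 = 110.9 m

H_L ≈ 111 m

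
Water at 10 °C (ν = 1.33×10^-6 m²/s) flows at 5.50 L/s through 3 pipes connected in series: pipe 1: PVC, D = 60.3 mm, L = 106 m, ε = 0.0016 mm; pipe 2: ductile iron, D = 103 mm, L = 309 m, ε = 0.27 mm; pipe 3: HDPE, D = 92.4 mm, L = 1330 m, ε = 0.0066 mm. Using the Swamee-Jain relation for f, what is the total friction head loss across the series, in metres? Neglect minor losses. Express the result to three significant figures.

H ≈ 18.1 m

Pipe 1: V = 1.926 m/s, Re = 8.73×10^4, ε/D = 2.65×10^-5, f = 0.01853, h_1 = f(L/D)V²/2g = 6.158 m
Pipe 2: V = 0.6601 m/s, Re = 5.11×10^4, ε/D = 0.00262, f = 0.02810, h_2 = f(L/D)V²/2g = 1.872 m
Pipe 3: V = 0.8202 m/s, Re = 5.70×10^4, ε/D = 7.14×10^-5, f = 0.02048, h_3 = f(L/D)V²/2g = 10.11 m
Series → Q common, losses add: H = Σh = 18.14 m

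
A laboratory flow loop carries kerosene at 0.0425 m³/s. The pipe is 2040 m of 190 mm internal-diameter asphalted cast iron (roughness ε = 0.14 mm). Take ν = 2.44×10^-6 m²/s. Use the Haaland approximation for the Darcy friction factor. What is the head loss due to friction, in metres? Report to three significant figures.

h_f ≈ 25.4 m

V = 4Q/(πD²) = 4·0.0425/(π·0.190²) = 1.499 m/s
Re = VD/ν = 1.499·0.190/2.44×10^-6 = 1.17×10^5 → turbulent
ε/D = 0.14/190 = 7.37×10^-4
Haaland: f = 0.02068
h_f = f(L/D)V²/(2g) = 0.02068·(2040/0.190)·1.499²/(2·9.81) = 25.43 m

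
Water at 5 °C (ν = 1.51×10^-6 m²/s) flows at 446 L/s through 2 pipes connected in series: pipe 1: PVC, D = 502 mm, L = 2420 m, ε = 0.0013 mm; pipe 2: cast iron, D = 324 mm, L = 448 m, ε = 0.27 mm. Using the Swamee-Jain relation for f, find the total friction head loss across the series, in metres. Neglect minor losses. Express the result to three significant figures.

Pipe 1: V = 2.253 m/s, Re = 7.49×10^5, ε/D = 2.59×10^-6, f = 0.01225, h_1 = f(L/D)V²/2g = 15.28 m
Pipe 2: V = 5.409 m/s, Re = 1.16×10^6, ε/D = 8.33×10^-4, f = 0.01918, h_2 = f(L/D)V²/2g = 39.55 m
Series → Q common, losses add: H = Σh = 54.83 m

H ≈ 54.8 m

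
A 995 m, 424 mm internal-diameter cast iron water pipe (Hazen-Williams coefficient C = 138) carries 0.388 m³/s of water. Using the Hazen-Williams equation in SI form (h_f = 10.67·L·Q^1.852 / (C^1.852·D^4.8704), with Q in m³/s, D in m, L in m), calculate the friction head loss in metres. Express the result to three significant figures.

h_f = 10.67·995·0.388^1.852 / (138^1.852·0.424^4.8704) = 13.07 m

h_f ≈ 13.1 m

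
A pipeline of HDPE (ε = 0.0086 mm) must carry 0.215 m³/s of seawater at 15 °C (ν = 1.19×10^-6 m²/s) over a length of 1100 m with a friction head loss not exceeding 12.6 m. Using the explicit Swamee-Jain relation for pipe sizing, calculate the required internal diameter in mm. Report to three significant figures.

Swamee-Jain (Type III): D = 0.66·[ε^1.25·(LQ²/(gh_f))^4.75 + ν·Q^9.4·(L/(gh_f))^5.2]^0.04
LQ²/(gh_f) = 0.4114; L/(gh_f) = 8.899
Term 1 = ε^1.25·(…)^4.75 = 6.85×10^-9; Term 2 = ν·Q^9.4·(…)^5.2 = 5.46×10^-8
D = 0.66·(6.85×10^-9 + 5.46×10^-8)^0.04 = 0.3397 m = 340 mm
Check: V = 2.37 m/s, Re = 6.77×10^5, f = 0.01288, h_f = 12.0 m ≈ 12.6 m ✓

D ≈ 340 mm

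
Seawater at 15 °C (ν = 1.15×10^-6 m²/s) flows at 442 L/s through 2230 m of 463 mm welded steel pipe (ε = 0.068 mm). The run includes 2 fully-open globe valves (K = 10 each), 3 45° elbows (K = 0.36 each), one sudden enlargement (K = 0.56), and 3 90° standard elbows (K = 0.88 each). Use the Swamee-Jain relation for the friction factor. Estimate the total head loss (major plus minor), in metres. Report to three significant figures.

H_L ≈ 32.4 m

V = 4Q/(πD²) = 2.625 m/s; V²/2g = 0.3513 m
Re = 1.06×10^6, ε/D = 1.47×10^-4 → f = 0.01409 (Swamee-Jain)
Major: h_f = f(L/D)·V²/2g = 0.01409·4816·0.3513 = 23.85 m
Minor: ΣK = 24.3; h_m = ΣK·V²/2g = 8.529 m
Total H_L = 23.85 + 8.529 = 32.37 m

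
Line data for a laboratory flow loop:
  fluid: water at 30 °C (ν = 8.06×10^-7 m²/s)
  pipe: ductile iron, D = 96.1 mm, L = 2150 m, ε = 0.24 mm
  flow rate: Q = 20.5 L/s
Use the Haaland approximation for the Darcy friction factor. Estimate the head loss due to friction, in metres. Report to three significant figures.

h_f ≈ 231 m

V = 4Q/(πD²) = 4·0.0205/(π·0.0961²) = 2.826 m/s
Re = VD/ν = 2.826·0.0961/8.06×10^-7 = 3.37×10^5 → turbulent
ε/D = 0.24/96.1 = 0.00250
Haaland: f = 0.02532
h_f = f(L/D)V²/(2g) = 0.02532·(2150/0.0961)·2.826²/(2·9.81) = 230.7 m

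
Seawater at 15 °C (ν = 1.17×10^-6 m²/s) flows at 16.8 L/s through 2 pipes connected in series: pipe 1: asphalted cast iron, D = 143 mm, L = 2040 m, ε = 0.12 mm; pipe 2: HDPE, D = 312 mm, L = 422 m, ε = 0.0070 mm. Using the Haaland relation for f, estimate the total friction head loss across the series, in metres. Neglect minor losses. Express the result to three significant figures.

H ≈ 16.7 m

Pipe 1: V = 1.046 m/s, Re = 1.28×10^5, ε/D = 8.39×10^-4, f = 0.02092, h_1 = f(L/D)V²/2g = 16.64 m
Pipe 2: V = 0.2197 m/s, Re = 5.86×10^4, ε/D = 2.24×10^-5, f = 0.02005, h_2 = f(L/D)V²/2g = 0.06675 m
Series → Q common, losses add: H = Σh = 16.71 m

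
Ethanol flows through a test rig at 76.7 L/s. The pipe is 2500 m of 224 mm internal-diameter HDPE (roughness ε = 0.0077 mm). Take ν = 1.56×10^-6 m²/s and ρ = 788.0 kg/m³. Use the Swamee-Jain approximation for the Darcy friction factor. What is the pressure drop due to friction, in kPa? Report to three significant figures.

V = 4Q/(πD²) = 4·0.0767/(π·0.224²) = 1.946 m/s
Re = VD/ν = 1.946·0.224/1.56×10^-6 = 2.79×10^5 → turbulent
ε/D = 0.0077/224 = 3.44×10^-5
Swamee-Jain: f = 0.01494
h_f = f(L/D)V²/(2g) = 0.01494·(2500/0.224)·1.946²/(2·9.81) = 32.20 m
Δp = ρg·h_f = 788.0·9.81·32.20 = 248.9 kPa

Δp ≈ 249 kPa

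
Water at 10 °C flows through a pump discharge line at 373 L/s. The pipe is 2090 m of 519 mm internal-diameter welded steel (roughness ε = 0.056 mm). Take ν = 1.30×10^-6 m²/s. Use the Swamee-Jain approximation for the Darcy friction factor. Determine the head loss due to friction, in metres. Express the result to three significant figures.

V = 4Q/(πD²) = 4·0.373/(π·0.519²) = 1.763 m/s
Re = VD/ν = 1.763·0.519/1.30×10^-6 = 7.04×10^5 → turbulent
ε/D = 0.056/519 = 1.08×10^-4
Swamee-Jain: f = 0.01405
h_f = f(L/D)V²/(2g) = 0.01405·(2090/0.519)·1.763²/(2·9.81) = 8.965 m

h_f ≈ 8.96 m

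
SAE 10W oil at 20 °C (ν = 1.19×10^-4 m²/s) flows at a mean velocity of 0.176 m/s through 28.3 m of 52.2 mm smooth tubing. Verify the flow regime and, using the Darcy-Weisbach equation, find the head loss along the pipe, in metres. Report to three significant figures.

h_f ≈ 0.710 m

Re = VD/ν = 0.176·0.05220/1.19×10^-4 = 77.2 → laminar (Re < 2300)
f = 64/Re = 0.8290
h_f = f(L/D)V²/(2g) = 0.8290·(28.3/0.05220)·0.176²/(2·9.81) = 0.7096 m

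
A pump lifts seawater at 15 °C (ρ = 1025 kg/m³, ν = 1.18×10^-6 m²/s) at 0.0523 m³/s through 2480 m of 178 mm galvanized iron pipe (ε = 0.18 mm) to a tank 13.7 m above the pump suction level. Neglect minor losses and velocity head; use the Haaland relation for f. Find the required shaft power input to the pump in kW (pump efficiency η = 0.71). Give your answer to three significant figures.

P_shaft ≈ 57.8 kW

V = 4Q/(πD²) = 2.102 m/s; Re = 3.17×10^5; ε/D = 0.00101; f = 0.02053
h_f = f(L/D)V²/2g = 64.39 m
Total head H = z + h_f = 13.7 + 64.39 = 78.09 m
P_hyd = ρgQH = 1025·9.81·0.0523·78.09 = 41.07 kW
P_shaft = P_hyd/η = 41.07/0.71 = 57.84 kW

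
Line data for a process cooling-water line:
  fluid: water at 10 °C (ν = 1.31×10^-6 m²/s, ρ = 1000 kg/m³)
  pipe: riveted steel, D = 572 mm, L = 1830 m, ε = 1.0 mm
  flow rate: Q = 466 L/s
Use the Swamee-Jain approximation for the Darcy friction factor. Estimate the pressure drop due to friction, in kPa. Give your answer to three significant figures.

Δp ≈ 121 kPa

V = 4Q/(πD²) = 4·0.466/(π·0.572²) = 1.813 m/s
Re = VD/ν = 1.813·0.572/1.31×10^-6 = 7.92×10^5 → turbulent
ε/D = 1.0/572 = 0.00175
Swamee-Jain: f = 0.02295
h_f = f(L/D)V²/(2g) = 0.02295·(1830/0.572)·1.813²/(2·9.81) = 12.31 m
Δp = ρg·h_f = 1000·9.81·12.31 = 120.7 kPa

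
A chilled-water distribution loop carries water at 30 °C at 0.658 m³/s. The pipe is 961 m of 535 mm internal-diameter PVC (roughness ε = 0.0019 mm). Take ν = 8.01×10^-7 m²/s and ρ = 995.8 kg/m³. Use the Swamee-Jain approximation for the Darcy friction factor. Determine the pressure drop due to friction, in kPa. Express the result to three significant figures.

V = 4Q/(πD²) = 4·0.658/(π·0.535²) = 2.927 m/s
Re = VD/ν = 2.927·0.535/8.01×10^-7 = 1.96×10^6 → turbulent
ε/D = 0.0019/535 = 3.55×10^-6
Swamee-Jain: f = 0.01054
h_f = f(L/D)V²/(2g) = 0.01054·(961/0.535)·2.927²/(2·9.81) = 8.265 m
Δp = ρg·h_f = 995.8·9.81·8.265 = 80.74 kPa

Δp ≈ 80.7 kPa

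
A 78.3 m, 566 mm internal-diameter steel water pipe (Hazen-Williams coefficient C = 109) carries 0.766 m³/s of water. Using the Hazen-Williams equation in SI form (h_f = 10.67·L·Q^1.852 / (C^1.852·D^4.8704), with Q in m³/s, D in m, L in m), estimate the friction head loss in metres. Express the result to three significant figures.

h_f = 10.67·78.3·0.766^1.852 / (109^1.852·0.566^4.8704) = 1.374 m

h_f ≈ 1.37 m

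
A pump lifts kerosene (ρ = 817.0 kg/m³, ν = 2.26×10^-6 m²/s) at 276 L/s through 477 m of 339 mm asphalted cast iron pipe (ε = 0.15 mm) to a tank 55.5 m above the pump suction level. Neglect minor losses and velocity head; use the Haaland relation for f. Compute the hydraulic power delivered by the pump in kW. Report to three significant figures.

P_hyd ≈ 148 kW

V = 4Q/(πD²) = 3.058 m/s; Re = 4.59×10^5; ε/D = 4.42×10^-4; f = 0.01728
h_f = f(L/D)V²/2g = 11.59 m
Total head H = z + h_f = 55.5 + 11.59 = 67.09 m
P_hyd = ρgQH = 817.0·9.81·0.276·67.09 = 148.4 kW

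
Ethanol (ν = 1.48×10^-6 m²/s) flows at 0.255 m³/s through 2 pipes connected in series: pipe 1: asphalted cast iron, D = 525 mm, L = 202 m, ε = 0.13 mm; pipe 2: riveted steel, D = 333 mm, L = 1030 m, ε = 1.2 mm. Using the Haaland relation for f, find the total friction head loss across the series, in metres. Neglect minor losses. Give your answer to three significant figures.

H ≈ 38.0 m

Pipe 1: V = 1.178 m/s, Re = 4.18×10^5, ε/D = 2.48×10^-4, f = 0.01594, h_1 = f(L/D)V²/2g = 0.4337 m
Pipe 2: V = 2.928 m/s, Re = 6.59×10^5, ε/D = 0.00360, f = 0.02779, h_2 = f(L/D)V²/2g = 37.55 m
Series → Q common, losses add: H = Σh = 37.99 m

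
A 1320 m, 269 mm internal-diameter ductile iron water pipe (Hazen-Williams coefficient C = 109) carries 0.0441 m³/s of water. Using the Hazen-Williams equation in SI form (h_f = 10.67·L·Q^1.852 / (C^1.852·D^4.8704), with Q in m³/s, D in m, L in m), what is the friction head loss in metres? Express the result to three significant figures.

h_f ≈ 4.39 m

h_f = 10.67·1320·0.0441^1.852 / (109^1.852·0.269^4.8704) = 4.388 m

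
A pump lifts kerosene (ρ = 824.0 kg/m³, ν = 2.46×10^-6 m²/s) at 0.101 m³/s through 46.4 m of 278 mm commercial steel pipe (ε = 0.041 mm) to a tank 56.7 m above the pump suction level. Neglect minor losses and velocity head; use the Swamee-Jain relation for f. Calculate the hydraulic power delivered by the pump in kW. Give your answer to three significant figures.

P_hyd ≈ 46.6 kW

V = 4Q/(πD²) = 1.664 m/s; Re = 1.88×10^5; ε/D = 1.47×10^-4; f = 0.01690
h_f = f(L/D)V²/2g = 0.3982 m
Total head H = z + h_f = 56.7 + 0.3982 = 57.10 m
P_hyd = ρgQH = 824.0·9.81·0.101·57.10 = 46.62 kW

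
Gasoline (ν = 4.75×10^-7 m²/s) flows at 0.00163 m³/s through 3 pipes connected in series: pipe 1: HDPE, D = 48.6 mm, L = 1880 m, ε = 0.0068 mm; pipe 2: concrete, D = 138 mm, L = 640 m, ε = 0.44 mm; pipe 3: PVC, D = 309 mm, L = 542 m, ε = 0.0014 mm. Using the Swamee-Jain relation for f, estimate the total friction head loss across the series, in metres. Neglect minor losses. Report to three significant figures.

Pipe 1: V = 0.8787 m/s, Re = 8.99×10^4, ε/D = 1.40×10^-4, f = 0.01903, h_1 = f(L/D)V²/2g = 28.97 m
Pipe 2: V = 0.1090 m/s, Re = 3.17×10^4, ε/D = 0.00319, f = 0.03051, h_2 = f(L/D)V²/2g = 0.08566 m
Pipe 3: V = 0.02174 m/s, Re = 1.41×10^4, ε/D = 4.53×10^-6, f = 0.02823, h_3 = f(L/D)V²/2g = 0.001192 m
Series → Q common, losses add: H = Σh = 29.06 m

H ≈ 29.1 m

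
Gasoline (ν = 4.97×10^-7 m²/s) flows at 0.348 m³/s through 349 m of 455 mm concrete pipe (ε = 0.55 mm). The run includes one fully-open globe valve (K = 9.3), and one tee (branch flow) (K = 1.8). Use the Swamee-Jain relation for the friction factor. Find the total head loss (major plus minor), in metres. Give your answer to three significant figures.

V = 4Q/(πD²) = 2.140 m/s; V²/2g = 0.2335 m
Re = 1.96×10^6, ε/D = 0.00121 → f = 0.02077 (Swamee-Jain)
Major: h_f = f(L/D)·V²/2g = 0.02077·767.0·0.2335 = 3.719 m
Minor: ΣK = 11.1; h_m = ΣK·V²/2g = 2.592 m
Total H_L = 3.719 + 2.592 = 6.311 m

H_L ≈ 6.31 m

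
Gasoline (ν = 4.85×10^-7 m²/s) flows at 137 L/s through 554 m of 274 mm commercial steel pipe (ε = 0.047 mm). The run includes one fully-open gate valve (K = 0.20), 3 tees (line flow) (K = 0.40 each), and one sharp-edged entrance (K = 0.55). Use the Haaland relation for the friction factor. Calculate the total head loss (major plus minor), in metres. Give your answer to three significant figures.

H_L ≈ 8.36 m

V = 4Q/(πD²) = 2.323 m/s; V²/2g = 0.2751 m
Re = 1.31×10^6, ε/D = 1.72×10^-4 → f = 0.01407 (Haaland)
Major: h_f = f(L/D)·V²/2g = 0.01407·2022·0.2751 = 7.828 m
Minor: ΣK = 1.95; h_m = ΣK·V²/2g = 0.5365 m
Total H_L = 7.828 + 0.5365 = 8.364 m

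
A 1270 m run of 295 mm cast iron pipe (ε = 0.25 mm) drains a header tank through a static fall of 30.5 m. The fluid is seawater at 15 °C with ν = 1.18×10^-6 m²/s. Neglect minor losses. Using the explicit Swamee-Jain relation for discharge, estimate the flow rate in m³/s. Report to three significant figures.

Swamee-Jain (Type II): Q = -0.965·√(gD⁵h_f/L)·ln[ε/(3.7D) + √(3.17ν²L/(gD³h_f))]
√(gD⁵h_f/L) = √(9.81·0.295⁵·30.5/1270) = 0.02294
ε/(3.7D) = 2.29×10^-4; √(3.17ν²L/(gD³h_f)) = 2.70×10^-5
Q = -0.965·0.02294·ln(2.561×10^-4) = 0.1831 m³/s
Check: V = 2.68 m/s, Re = 6.70×10^5, f = 0.01948, h_f = 30.7 m ≈ 30.5 m ✓

Q ≈ 0.183 m³/s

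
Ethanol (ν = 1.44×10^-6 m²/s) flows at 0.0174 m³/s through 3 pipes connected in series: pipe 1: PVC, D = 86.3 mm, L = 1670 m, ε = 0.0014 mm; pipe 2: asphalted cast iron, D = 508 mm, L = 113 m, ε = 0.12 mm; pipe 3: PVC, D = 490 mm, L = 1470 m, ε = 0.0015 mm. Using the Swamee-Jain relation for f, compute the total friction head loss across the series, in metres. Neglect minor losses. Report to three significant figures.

Pipe 1: V = 2.975 m/s, Re = 1.78×10^5, ε/D = 1.62×10^-5, f = 0.01602, h_1 = f(L/D)V²/2g = 139.9 m
Pipe 2: V = 0.08585 m/s, Re = 3.03×10^4, ε/D = 2.36×10^-4, f = 0.02404, h_2 = f(L/D)V²/2g = 0.002008 m
Pipe 3: V = 0.09227 m/s, Re = 3.14×10^4, ε/D = 3.06×10^-6, f = 0.02313, h_3 = f(L/D)V²/2g = 0.03011 m
Series → Q common, losses add: H = Σh = 139.9 m

H ≈ 140 m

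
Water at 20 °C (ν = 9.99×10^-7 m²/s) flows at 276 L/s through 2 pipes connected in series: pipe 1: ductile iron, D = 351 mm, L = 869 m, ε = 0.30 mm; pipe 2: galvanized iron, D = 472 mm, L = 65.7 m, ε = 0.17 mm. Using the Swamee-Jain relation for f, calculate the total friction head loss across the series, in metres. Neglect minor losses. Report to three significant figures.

Pipe 1: V = 2.852 m/s, Re = 1.00×10^6, ε/D = 8.55×10^-4, f = 0.01934, h_1 = f(L/D)V²/2g = 19.85 m
Pipe 2: V = 1.577 m/s, Re = 7.45×10^5, ε/D = 3.60×10^-4, f = 0.01647, h_2 = f(L/D)V²/2g = 0.2908 m
Series → Q common, losses add: H = Σh = 20.14 m

H ≈ 20.1 m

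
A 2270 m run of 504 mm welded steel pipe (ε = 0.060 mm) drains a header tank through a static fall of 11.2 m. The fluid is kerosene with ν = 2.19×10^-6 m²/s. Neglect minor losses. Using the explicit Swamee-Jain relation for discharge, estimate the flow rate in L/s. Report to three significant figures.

Swamee-Jain (Type II): Q = -0.965·√(gD⁵h_f/L)·ln[ε/(3.7D) + √(3.17ν²L/(gD³h_f))]
√(gD⁵h_f/L) = √(9.81·0.504⁵·11.2/2270) = 0.03967
ε/(3.7D) = 3.22×10^-5; √(3.17ν²L/(gD³h_f)) = 4.95×10^-5
Q = -0.965·0.03967·ln(8.171×10^-5) = 0.3604 m³/s
Check: V = 1.81 m/s, Re = 4.16×10^5, f = 0.01499, h_f = 11.2 m ≈ 11.2 m ✓

Q ≈ 360 L/s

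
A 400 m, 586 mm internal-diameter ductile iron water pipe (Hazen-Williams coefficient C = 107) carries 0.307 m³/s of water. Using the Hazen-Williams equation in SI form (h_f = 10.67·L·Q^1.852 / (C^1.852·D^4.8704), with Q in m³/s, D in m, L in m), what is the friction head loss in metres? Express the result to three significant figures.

h_f ≈ 1.13 m

h_f = 10.67·400·0.307^1.852 / (107^1.852·0.586^4.8704) = 1.128 m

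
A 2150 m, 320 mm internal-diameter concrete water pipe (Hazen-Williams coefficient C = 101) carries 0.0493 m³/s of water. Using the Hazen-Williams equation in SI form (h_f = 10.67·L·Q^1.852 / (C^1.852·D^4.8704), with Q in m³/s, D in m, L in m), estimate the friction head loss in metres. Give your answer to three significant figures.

h_f ≈ 4.34 m

h_f = 10.67·2150·0.0493^1.852 / (101^1.852·0.320^4.8704) = 4.344 m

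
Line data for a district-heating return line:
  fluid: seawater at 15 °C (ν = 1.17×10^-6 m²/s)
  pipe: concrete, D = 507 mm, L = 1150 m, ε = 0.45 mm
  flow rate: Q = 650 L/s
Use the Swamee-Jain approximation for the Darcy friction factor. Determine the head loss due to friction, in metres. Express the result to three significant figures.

h_f ≈ 23.2 m

V = 4Q/(πD²) = 4·0.650/(π·0.507²) = 3.220 m/s
Re = VD/ν = 3.220·0.507/1.17×10^-6 = 1.40×10^6 → turbulent
ε/D = 0.45/507 = 8.88×10^-4
Swamee-Jain: f = 0.01939
h_f = f(L/D)V²/(2g) = 0.01939·(1150/0.507)·3.220²/(2·9.81) = 23.24 m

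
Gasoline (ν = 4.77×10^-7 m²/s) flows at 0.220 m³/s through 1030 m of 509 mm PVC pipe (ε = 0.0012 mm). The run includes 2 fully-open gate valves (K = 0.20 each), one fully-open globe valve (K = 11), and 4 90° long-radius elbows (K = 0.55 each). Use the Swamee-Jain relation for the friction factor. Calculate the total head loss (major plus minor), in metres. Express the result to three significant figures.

H_L ≈ 2.18 m

V = 4Q/(πD²) = 1.081 m/s; V²/2g = 0.05958 m
Re = 1.15×10^6, ε/D = 2.36×10^-6 → f = 0.01140 (Swamee-Jain)
Major: h_f = f(L/D)·V²/2g = 0.01140·2024·0.05958 = 1.374 m
Minor: ΣK = 13.6; h_m = ΣK·V²/2g = 0.8103 m
Total H_L = 1.374 + 0.8103 = 2.184 m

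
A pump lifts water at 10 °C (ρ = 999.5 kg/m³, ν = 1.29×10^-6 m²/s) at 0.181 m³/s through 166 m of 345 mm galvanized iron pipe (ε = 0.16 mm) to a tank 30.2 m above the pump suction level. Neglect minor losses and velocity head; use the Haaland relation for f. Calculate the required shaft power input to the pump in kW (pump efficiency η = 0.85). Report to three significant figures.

V = 4Q/(πD²) = 1.936 m/s; Re = 5.18×10^5; ε/D = 4.64×10^-4; f = 0.01731
h_f = f(L/D)V²/2g = 1.592 m
Total head H = z + h_f = 30.2 + 1.592 = 31.79 m
P_hyd = ρgQH = 999.5·9.81·0.181·31.79 = 56.42 kW
P_shaft = P_hyd/η = 56.42/0.85 = 66.38 kW

P_shaft ≈ 66.4 kW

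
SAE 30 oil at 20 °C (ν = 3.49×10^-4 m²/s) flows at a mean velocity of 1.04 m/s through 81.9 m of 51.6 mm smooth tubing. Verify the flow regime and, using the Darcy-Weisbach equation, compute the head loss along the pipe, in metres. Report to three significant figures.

Re = VD/ν = 1.04·0.05160/3.49×10^-4 = 154 → laminar (Re < 2300)
f = 64/Re = 0.4162
h_f = f(L/D)V²/(2g) = 0.4162·(81.9/0.05160)·1.04²/(2·9.81) = 36.42 m

h_f ≈ 36.4 m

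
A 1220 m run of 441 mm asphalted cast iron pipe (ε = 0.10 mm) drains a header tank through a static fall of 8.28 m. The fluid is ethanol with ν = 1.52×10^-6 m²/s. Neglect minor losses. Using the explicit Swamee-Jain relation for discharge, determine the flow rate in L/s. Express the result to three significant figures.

Q ≈ 297 L/s

Swamee-Jain (Type II): Q = -0.965·√(gD⁵h_f/L)·ln[ε/(3.7D) + √(3.17ν²L/(gD³h_f))]
√(gD⁵h_f/L) = √(9.81·0.441⁵·8.28/1220) = 0.03332
ε/(3.7D) = 6.13×10^-5; √(3.17ν²L/(gD³h_f)) = 3.58×10^-5
Q = -0.965·0.03332·ln(9.710×10^-5) = 0.2971 m³/s
Check: V = 1.95 m/s, Re = 5.64×10^5, f = 0.01561, h_f = 8.33 m ≈ 8.28 m ✓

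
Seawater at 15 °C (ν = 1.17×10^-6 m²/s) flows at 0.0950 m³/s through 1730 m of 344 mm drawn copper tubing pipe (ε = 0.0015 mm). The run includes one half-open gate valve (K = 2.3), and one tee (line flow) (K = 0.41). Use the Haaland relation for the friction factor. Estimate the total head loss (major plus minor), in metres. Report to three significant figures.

H_L ≈ 3.99 m

V = 4Q/(πD²) = 1.022 m/s; V²/2g = 0.05325 m
Re = 3.01×10^5, ε/D = 4.36×10^-6 → f = 0.01437 (Haaland)
Major: h_f = f(L/D)·V²/2g = 0.01437·5029·0.05325 = 3.849 m
Minor: ΣK = 2.71; h_m = ΣK·V²/2g = 0.1443 m
Total H_L = 3.849 + 0.1443 = 3.993 m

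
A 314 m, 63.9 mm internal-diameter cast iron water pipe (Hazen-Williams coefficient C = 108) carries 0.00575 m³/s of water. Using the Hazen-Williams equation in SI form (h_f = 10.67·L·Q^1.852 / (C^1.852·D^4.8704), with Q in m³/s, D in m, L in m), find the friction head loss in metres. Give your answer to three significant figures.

h_f ≈ 26.8 m

h_f = 10.67·314·0.00575^1.852 / (108^1.852·0.0639^4.8704) = 26.78 m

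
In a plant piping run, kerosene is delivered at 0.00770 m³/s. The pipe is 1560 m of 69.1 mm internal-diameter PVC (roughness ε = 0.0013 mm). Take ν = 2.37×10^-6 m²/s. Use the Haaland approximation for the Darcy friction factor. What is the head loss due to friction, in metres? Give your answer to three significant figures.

h_f ≈ 96.8 m

V = 4Q/(πD²) = 4·0.00770/(π·0.0691²) = 2.053 m/s
Re = VD/ν = 2.053·0.0691/2.37×10^-6 = 5.99×10^4 → turbulent
ε/D = 0.0013/69.1 = 1.88×10^-5
Haaland: f = 0.01995
h_f = f(L/D)V²/(2g) = 0.01995·(1560/0.0691)·2.053²/(2·9.81) = 96.78 m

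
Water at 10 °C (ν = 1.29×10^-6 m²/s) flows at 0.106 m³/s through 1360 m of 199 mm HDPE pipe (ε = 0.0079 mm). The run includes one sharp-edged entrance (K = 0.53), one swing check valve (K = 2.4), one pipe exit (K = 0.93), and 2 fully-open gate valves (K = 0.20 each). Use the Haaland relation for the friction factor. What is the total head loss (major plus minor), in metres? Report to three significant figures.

H_L ≈ 56.9 m

V = 4Q/(πD²) = 3.408 m/s; V²/2g = 0.5920 m
Re = 5.26×10^5, ε/D = 3.97×10^-5 → f = 0.01344 (Haaland)
Major: h_f = f(L/D)·V²/2g = 0.01344·6834·0.5920 = 54.40 m
Minor: ΣK = 4.26; h_m = ΣK·V²/2g = 2.522 m
Total H_L = 54.40 + 2.522 = 56.92 m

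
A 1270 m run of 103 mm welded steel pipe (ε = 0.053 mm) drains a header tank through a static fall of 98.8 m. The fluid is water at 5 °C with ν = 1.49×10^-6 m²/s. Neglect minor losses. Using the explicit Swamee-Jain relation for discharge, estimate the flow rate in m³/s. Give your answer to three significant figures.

Swamee-Jain (Type II): Q = -0.965·√(gD⁵h_f/L)·ln[ε/(3.7D) + √(3.17ν²L/(gD³h_f))]
√(gD⁵h_f/L) = √(9.81·0.103⁵·98.8/1270) = 0.002974
ε/(3.7D) = 1.39×10^-4; √(3.17ν²L/(gD³h_f)) = 9.19×10^-5
Q = -0.965·0.002974·ln(2.309×10^-4) = 0.02403 m³/s
Check: V = 2.88 m/s, Re = 1.99×10^5, f = 0.01901, h_f = 99.4 m ≈ 98.8 m ✓

Q ≈ 0.0240 m³/s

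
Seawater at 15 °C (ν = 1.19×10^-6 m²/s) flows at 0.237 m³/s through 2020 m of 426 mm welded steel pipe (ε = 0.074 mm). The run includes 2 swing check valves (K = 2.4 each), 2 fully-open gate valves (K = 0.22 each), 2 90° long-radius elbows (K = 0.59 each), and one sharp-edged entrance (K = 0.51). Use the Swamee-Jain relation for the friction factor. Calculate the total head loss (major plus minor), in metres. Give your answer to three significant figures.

V = 4Q/(πD²) = 1.663 m/s; V²/2g = 0.1409 m
Re = 5.95×10^5, ε/D = 1.74×10^-4 → f = 0.01503 (Swamee-Jain)
Major: h_f = f(L/D)·V²/2g = 0.01503·4742·0.1409 = 10.04 m
Minor: ΣK = 6.93; h_m = ΣK·V²/2g = 0.9766 m
Total H_L = 10.04 + 0.9766 = 11.02 m

H_L ≈ 11.0 m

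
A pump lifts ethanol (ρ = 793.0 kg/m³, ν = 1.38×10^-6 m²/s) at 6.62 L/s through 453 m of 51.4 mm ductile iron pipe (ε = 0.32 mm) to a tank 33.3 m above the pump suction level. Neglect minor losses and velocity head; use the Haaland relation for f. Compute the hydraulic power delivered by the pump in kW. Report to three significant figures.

V = 4Q/(πD²) = 3.190 m/s; Re = 1.19×10^5; ε/D = 0.00623; f = 0.03318
h_f = f(L/D)V²/2g = 151.7 m
Total head H = z + h_f = 33.3 + 151.7 = 185.0 m
P_hyd = ρgQH = 793.0·9.81·0.00662·185.0 = 9.528 kW

P_hyd ≈ 9.53 kW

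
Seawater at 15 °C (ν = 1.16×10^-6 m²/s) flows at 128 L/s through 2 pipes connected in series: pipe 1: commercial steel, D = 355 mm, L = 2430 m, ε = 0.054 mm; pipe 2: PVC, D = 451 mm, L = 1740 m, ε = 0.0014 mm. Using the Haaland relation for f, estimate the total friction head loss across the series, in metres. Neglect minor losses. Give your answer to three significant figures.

Pipe 1: V = 1.293 m/s, Re = 3.96×10^5, ε/D = 1.52×10^-4, f = 0.01518, h_1 = f(L/D)V²/2g = 8.857 m
Pipe 2: V = 0.8012 m/s, Re = 3.12×10^5, ε/D = 3.10×10^-6, f = 0.01427, h_2 = f(L/D)V²/2g = 1.801 m
Series → Q common, losses add: H = Σh = 10.66 m

H ≈ 10.7 m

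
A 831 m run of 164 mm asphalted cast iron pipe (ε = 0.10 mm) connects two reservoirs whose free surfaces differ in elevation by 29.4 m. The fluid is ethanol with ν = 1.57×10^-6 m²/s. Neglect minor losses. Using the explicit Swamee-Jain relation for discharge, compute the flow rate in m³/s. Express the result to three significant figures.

Q ≈ 0.0517 m³/s

Swamee-Jain (Type II): Q = -0.965·√(gD⁵h_f/L)·ln[ε/(3.7D) + √(3.17ν²L/(gD³h_f))]
√(gD⁵h_f/L) = √(9.81·0.164⁵·29.4/831) = 0.006417
ε/(3.7D) = 1.65×10^-4; √(3.17ν²L/(gD³h_f)) = 7.14×10^-5
Q = -0.965·0.006417·ln(2.362×10^-4) = 0.05171 m³/s
Check: V = 2.45 m/s, Re = 2.56×10^5, f = 0.01913, h_f = 29.6 m ≈ 29.4 m ✓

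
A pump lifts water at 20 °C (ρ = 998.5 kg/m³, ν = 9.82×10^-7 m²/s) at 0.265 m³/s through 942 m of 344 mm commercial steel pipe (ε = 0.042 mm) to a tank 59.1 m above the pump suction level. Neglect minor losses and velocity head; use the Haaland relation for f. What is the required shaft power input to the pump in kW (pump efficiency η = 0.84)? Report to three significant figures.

V = 4Q/(πD²) = 2.851 m/s; Re = 9.99×10^5; ε/D = 1.22×10^-4; f = 0.01364
h_f = f(L/D)V²/2g = 15.48 m
Total head H = z + h_f = 59.1 + 15.48 = 74.58 m
P_hyd = ρgQH = 998.5·9.81·0.265·74.58 = 193.6 kW
P_shaft = P_hyd/η = 193.6/0.84 = 230.5 kW

P_shaft ≈ 230 kW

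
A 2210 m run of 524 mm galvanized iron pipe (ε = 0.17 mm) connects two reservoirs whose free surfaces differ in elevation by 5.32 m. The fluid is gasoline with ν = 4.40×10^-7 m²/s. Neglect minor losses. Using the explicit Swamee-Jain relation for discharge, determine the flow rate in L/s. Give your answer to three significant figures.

Swamee-Jain (Type II): Q = -0.965·√(gD⁵h_f/L)·ln[ε/(3.7D) + √(3.17ν²L/(gD³h_f))]
√(gD⁵h_f/L) = √(9.81·0.524⁵·5.32/2210) = 0.03054
ε/(3.7D) = 8.77×10^-5; √(3.17ν²L/(gD³h_f)) = 1.34×10^-5
Q = -0.965·0.03054·ln(1.011×10^-4) = 0.2711 m³/s
Check: V = 1.26 m/s, Re = 1.50×10^6, f = 0.01574, h_f = 5.35 m ≈ 5.32 m ✓

Q ≈ 271 L/s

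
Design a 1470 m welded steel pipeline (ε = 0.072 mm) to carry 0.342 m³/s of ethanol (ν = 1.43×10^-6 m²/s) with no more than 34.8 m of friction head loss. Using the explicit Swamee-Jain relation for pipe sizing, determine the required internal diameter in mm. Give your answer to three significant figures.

Swamee-Jain (Type III): D = 0.66·[ε^1.25·(LQ²/(gh_f))^4.75 + ν·Q^9.4·(L/(gh_f))^5.2]^0.04
LQ²/(gh_f) = 0.5036; L/(gh_f) = 4.306
Term 1 = ε^1.25·(…)^4.75 = 2.55×10^-7; Term 2 = ν·Q^9.4·(…)^5.2 = 1.18×10^-7
D = 0.66·(2.55×10^-7 + 1.18×10^-7)^0.04 = 0.3651 m = 365 mm
Check: V = 3.27 m/s, Re = 8.34×10^5, f = 0.01490, h_f = 32.6 m ≈ 34.8 m ✓

D ≈ 365 mm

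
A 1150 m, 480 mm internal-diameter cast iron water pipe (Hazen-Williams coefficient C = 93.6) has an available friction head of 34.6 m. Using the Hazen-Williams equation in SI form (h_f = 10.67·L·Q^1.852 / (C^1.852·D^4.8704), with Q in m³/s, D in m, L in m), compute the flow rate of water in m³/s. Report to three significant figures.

Q ≈ 0.570 m³/s

Rearranging: Q = [h_f·C^1.852·D^4.8704 / (10.67·L)]^(1/1.852)
Q = [34.6·93.6^1.852·0.480^4.8704 / (10.67·1150)]^0.540 = 0.5705 m³/s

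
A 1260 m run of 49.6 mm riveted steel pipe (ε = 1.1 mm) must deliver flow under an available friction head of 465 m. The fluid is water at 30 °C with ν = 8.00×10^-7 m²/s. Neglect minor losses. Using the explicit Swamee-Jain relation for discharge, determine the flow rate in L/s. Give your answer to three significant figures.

Q ≈ 5.14 L/s

Swamee-Jain (Type II): Q = -0.965·√(gD⁵h_f/L)·ln[ε/(3.7D) + √(3.17ν²L/(gD³h_f))]
√(gD⁵h_f/L) = √(9.81·0.0496⁵·465/1260) = 0.001043
ε/(3.7D) = 0.00599; √(3.17ν²L/(gD³h_f)) = 6.78×10^-5
Q = -0.965·0.001043·ln(0.006062) = 0.005137 m³/s
Check: V = 2.66 m/s, Re = 1.65×10^5, f = 0.05100, h_f = 467 m ≈ 465 m ✓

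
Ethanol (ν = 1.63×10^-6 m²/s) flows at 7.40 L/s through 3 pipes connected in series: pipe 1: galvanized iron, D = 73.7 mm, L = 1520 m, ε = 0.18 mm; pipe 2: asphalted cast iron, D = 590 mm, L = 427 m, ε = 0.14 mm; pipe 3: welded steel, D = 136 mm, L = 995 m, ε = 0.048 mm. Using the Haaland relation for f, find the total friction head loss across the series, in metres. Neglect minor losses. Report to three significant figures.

Pipe 1: V = 1.735 m/s, Re = 7.84×10^4, ε/D = 0.00244, f = 0.02644, h_1 = f(L/D)V²/2g = 83.62 m
Pipe 2: V = 0.02707 m/s, Re = 9800, ε/D = 2.37×10^-4, f = 0.03133, h_2 = f(L/D)V²/2g = 8.466×10^-4 m
Pipe 3: V = 0.5094 m/s, Re = 4.25×10^4, ε/D = 3.53×10^-4, f = 0.02247, h_3 = f(L/D)V²/2g = 2.175 m
Series → Q common, losses add: H = Σh = 85.79 m

H ≈ 85.8 m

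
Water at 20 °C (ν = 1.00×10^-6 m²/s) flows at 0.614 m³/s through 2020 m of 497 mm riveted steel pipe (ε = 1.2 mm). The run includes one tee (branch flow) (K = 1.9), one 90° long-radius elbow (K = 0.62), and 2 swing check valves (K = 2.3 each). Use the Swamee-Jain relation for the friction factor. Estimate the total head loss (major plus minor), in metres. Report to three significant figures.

V = 4Q/(πD²) = 3.165 m/s; V²/2g = 0.5105 m
Re = 1.57×10^6, ε/D = 0.00241 → f = 0.02479 (Swamee-Jain)
Major: h_f = f(L/D)·V²/2g = 0.02479·4064·0.5105 = 51.45 m
Minor: ΣK = 7.12; h_m = ΣK·V²/2g = 3.635 m
Total H_L = 51.45 + 3.635 = 55.08 m

H_L ≈ 55.1 m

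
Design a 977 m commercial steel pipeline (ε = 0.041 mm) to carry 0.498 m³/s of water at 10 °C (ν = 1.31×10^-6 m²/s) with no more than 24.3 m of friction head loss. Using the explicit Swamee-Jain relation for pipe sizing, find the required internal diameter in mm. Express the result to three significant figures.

Swamee-Jain (Type III): D = 0.66·[ε^1.25·(LQ²/(gh_f))^4.75 + ν·Q^9.4·(L/(gh_f))^5.2]^0.04
LQ²/(gh_f) = 1.016; L/(gh_f) = 4.098
Term 1 = ε^1.25·(…)^4.75 = 3.54×10^-6; Term 2 = ν·Q^9.4·(…)^5.2 = 2.86×10^-6
D = 0.66·(3.54×10^-6 + 2.86×10^-6)^0.04 = 0.4091 m = 409 mm
Check: V = 3.79 m/s, Re = 1.18×10^6, f = 0.01333, h_f = 23.3 m ≈ 24.3 m ✓

D ≈ 409 mm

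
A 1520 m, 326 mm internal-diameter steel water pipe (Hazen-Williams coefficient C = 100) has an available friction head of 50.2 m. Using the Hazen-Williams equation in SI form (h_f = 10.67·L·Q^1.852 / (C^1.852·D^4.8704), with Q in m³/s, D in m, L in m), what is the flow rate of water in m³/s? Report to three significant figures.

Q ≈ 0.232 m³/s

Rearranging: Q = [h_f·C^1.852·D^4.8704 / (10.67·L)]^(1/1.852)
Q = [50.2·100^1.852·0.326^4.8704 / (10.67·1520)]^0.540 = 0.2317 m³/s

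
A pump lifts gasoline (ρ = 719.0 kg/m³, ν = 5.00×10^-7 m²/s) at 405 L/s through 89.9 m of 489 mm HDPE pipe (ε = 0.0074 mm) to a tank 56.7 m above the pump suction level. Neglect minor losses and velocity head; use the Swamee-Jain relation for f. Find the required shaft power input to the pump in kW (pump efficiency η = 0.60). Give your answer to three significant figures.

V = 4Q/(πD²) = 2.156 m/s; Re = 2.11×10^6; ε/D = 1.51×10^-5; f = 0.01084
h_f = f(L/D)V²/2g = 0.4724 m
Total head H = z + h_f = 56.7 + 0.4724 = 57.17 m
P_hyd = ρgQH = 719.0·9.81·0.405·57.17 = 163.3 kW
P_shaft = P_hyd/η = 163.3/0.60 = 272.2 kW

P_shaft ≈ 272 kW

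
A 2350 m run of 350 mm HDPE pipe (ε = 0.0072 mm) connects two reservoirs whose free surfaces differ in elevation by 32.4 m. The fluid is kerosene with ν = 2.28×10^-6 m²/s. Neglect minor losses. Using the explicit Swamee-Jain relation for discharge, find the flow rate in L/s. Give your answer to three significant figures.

Q ≈ 251 L/s

Swamee-Jain (Type II): Q = -0.965·√(gD⁵h_f/L)·ln[ε/(3.7D) + √(3.17ν²L/(gD³h_f))]
√(gD⁵h_f/L) = √(9.81·0.350⁵·32.4/2350) = 0.02665
ε/(3.7D) = 5.56×10^-6; √(3.17ν²L/(gD³h_f)) = 5.33×10^-5
Q = -0.965·0.02665·ln(5.887×10^-5) = 0.2505 m³/s
Check: V = 2.60 m/s, Re = 4.00×10^5, f = 0.01391, h_f = 32.3 m ≈ 32.4 m ✓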